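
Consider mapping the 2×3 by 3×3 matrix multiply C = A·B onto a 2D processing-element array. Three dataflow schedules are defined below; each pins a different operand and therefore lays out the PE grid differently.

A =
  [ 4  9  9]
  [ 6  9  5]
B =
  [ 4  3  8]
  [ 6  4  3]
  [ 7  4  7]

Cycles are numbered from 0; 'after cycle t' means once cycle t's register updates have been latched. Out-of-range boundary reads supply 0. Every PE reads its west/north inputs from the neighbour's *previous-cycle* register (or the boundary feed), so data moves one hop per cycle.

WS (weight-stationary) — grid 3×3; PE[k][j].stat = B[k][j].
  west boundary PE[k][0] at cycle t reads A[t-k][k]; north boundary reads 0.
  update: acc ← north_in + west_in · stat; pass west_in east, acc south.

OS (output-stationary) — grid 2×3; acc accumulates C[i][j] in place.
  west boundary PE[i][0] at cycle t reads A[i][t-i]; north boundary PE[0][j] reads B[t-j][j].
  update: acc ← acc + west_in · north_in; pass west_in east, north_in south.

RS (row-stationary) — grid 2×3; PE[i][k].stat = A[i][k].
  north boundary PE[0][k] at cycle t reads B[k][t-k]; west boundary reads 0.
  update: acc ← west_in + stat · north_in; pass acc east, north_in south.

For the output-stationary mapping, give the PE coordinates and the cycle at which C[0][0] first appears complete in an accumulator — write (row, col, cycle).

(row, col, cycle) = (0, 0, 2)

Under OS, C[0][0] lands at PE[0][0]:
  @0  [0,0]  acc 16  |  →4  ↓4
  @1  [0,0]  acc 70  |  →9  ↓6
  @2  [0,0]  acc 133  |  →9  ↓7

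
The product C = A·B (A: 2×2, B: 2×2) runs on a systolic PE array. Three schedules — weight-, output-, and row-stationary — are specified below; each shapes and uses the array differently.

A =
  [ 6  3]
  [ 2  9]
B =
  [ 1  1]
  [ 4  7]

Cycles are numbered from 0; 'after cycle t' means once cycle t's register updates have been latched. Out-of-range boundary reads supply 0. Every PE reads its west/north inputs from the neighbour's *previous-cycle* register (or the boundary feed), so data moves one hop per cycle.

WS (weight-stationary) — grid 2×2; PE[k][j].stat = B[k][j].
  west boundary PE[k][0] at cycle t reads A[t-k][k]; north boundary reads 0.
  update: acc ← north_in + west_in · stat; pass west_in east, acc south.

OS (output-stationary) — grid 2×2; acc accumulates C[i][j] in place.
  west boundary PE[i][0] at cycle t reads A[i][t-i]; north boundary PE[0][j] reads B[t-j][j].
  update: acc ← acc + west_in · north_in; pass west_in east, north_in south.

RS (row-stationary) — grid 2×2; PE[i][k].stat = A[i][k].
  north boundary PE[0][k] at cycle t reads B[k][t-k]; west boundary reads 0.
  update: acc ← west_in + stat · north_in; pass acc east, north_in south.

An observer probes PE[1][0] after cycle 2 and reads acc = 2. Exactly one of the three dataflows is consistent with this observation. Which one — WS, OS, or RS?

dataflow = RS

WS [2×2] PE[1][0] across cycles:
  [0] (1,0) acc=0 (h:0 v:0)
  [1] (1,0) acc=18 (h:3 v:18)
  [2] (1,0) acc=38 (h:9 v:38)
OS [2×2] PE[1][0] across cycles:
  [0] (1,0) acc=0 (h:0 v:0)
  [1] (1,0) acc=2 (h:2 v:1)
  [2] (1,0) acc=38 (h:9 v:4)
RS [2×2] PE[1][0] across cycles:
  [0] (1,0) acc=0 (h:0 v:0)
  [1] (1,0) acc=2 (h:2 v:1)
  [2] (1,0) acc=2 (h:2 v:1)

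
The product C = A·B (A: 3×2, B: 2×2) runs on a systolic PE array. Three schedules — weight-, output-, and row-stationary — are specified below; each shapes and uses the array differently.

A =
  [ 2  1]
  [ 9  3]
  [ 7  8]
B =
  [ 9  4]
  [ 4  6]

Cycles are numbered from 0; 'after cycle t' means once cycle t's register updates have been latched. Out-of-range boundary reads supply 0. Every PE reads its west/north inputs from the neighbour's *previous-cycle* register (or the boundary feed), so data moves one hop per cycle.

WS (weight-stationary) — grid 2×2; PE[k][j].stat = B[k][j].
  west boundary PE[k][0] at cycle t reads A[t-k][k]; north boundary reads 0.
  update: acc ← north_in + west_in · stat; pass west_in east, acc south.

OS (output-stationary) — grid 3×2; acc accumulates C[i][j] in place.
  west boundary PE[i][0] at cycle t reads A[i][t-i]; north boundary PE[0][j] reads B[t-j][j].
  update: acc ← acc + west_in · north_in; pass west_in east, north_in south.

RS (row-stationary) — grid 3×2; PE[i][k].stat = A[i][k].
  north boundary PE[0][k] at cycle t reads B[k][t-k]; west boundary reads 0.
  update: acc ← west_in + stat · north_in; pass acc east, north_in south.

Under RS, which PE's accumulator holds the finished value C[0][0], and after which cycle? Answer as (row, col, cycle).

(row, col, cycle) = (0, 1, 1)

RS: C[0][0] accumulates in PE[0][1]:
  t=0 PE[0][1]: acc=0 h=0 v=0
  t=1 PE[0][1]: acc=22 h=22 v=4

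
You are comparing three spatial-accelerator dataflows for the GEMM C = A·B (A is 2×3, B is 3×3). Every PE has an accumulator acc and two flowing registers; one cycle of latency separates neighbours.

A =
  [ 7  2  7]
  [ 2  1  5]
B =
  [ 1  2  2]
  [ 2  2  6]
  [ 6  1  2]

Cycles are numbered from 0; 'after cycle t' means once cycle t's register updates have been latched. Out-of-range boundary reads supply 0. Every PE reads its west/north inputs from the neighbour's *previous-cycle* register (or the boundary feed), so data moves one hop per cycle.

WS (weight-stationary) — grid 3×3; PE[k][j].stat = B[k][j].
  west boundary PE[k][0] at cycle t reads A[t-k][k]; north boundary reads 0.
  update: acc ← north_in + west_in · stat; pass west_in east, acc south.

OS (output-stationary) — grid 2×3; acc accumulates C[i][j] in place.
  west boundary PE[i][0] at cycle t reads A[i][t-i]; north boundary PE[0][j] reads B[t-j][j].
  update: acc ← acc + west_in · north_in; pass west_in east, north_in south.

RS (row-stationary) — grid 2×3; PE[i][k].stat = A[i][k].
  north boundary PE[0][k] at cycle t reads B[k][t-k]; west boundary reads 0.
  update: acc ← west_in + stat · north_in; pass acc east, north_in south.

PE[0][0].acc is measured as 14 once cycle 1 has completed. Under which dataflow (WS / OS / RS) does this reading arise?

WS (3×3 grid), PE[0][0]:
  c0 r0c0: 7 / 7 / 7
  c1 r0c0: 2 / 2 / 2
OS (2×3 grid), PE[0][0]:
  c0 r0c0: 7 / 7 / 1
  c1 r0c0: 11 / 2 / 2
RS (2×3 grid), PE[0][0]:
  c0 r0c0: 7 / 7 / 1
  c1 r0c0: 14 / 14 / 2

dataflow = RS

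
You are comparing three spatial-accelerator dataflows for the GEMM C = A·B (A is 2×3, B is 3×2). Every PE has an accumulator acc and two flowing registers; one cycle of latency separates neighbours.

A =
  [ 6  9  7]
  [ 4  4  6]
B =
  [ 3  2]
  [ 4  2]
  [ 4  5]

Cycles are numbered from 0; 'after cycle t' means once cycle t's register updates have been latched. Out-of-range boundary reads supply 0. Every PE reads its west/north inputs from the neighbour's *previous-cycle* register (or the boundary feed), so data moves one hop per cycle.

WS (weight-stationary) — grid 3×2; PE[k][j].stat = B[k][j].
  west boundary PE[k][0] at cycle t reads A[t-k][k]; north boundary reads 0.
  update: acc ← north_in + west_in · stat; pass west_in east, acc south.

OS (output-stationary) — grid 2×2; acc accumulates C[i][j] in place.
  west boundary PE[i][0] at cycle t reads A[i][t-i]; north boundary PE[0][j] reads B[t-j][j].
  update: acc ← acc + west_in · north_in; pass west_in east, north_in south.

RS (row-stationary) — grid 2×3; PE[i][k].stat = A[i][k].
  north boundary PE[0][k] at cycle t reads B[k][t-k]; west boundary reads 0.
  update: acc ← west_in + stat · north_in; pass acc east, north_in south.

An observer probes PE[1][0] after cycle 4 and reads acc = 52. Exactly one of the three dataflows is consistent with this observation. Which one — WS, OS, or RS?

dataflow = OS

Under WS (3×2), PE[1][0]:
  cycle 0: PE[1][0] → acc 0, east 0, south 0
  cycle 1: PE[1][0] → acc 54, east 9, south 54
  cycle 2: PE[1][0] → acc 28, east 4, south 28
  cycle 3: PE[1][0] → acc 0, east 0, south 0
  cycle 4: PE[1][0] → acc 0, east 0, south 0
Under OS (2×2), PE[1][0]:
  cycle 0: PE[1][0] → acc 0, east 0, south 0
  cycle 1: PE[1][0] → acc 12, east 4, south 3
  cycle 2: PE[1][0] → acc 28, east 4, south 4
  cycle 3: PE[1][0] → acc 52, east 6, south 4
  cycle 4: PE[1][0] → acc 52, east 0, south 0
Under RS (2×3), PE[1][0]:
  cycle 0: PE[1][0] → acc 0, east 0, south 0
  cycle 1: PE[1][0] → acc 12, east 12, south 3
  cycle 2: PE[1][0] → acc 8, east 8, south 2
  cycle 3: PE[1][0] → acc 0, east 0, south 0
  cycle 4: PE[1][0] → acc 0, east 0, south 0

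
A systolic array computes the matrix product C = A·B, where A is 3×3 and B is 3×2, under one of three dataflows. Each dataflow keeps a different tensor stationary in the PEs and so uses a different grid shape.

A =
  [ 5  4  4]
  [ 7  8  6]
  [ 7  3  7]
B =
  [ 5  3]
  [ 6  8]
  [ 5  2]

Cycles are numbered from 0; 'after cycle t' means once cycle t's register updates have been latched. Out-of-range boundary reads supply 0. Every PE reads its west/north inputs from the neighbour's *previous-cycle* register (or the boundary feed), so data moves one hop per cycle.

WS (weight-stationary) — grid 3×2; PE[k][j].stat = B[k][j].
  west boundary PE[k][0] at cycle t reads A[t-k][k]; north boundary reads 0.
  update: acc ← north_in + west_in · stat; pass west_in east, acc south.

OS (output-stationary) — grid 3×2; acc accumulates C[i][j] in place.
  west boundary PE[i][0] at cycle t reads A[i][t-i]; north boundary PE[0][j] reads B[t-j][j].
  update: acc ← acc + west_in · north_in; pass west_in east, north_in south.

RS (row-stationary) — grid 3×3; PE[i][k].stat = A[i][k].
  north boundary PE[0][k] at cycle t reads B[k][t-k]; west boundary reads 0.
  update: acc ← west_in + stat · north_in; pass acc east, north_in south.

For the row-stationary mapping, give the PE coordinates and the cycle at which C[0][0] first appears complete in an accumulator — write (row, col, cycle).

Under RS, C[0][0] lands at PE[0][2]:
  t=0 PE[0][2]: acc=0 h=0 v=0
  t=1 PE[0][2]: acc=0 h=0 v=0
  t=2 PE[0][2]: acc=69 h=69 v=5

(row, col, cycle) = (0, 2, 2)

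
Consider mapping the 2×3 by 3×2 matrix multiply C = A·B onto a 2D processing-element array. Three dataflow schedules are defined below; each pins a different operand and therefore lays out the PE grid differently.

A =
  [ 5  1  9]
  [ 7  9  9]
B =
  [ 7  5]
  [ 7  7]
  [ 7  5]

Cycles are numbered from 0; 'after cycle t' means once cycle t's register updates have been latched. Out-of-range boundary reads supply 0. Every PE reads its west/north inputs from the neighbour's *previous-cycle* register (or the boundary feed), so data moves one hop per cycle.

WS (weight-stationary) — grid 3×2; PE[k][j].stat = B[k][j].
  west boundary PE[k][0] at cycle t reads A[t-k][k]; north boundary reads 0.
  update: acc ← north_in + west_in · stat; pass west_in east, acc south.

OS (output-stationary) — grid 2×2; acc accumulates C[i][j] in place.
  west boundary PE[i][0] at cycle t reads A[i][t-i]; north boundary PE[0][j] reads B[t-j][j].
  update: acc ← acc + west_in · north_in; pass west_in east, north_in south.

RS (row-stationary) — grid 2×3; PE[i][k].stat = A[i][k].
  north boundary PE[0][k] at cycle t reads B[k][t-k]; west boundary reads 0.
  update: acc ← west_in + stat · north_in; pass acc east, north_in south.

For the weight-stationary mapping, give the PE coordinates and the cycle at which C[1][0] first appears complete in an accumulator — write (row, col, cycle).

(row, col, cycle) = (2, 0, 3)

WS — PE[2][0] is where C[1][0] collects:
  cycle 0: PE[2][0] → acc 0, east 0, south 0
  cycle 1: PE[2][0] → acc 0, east 0, south 0
  cycle 2: PE[2][0] → acc 105, east 9, south 105
  cycle 3: PE[2][0] → acc 175, east 9, south 175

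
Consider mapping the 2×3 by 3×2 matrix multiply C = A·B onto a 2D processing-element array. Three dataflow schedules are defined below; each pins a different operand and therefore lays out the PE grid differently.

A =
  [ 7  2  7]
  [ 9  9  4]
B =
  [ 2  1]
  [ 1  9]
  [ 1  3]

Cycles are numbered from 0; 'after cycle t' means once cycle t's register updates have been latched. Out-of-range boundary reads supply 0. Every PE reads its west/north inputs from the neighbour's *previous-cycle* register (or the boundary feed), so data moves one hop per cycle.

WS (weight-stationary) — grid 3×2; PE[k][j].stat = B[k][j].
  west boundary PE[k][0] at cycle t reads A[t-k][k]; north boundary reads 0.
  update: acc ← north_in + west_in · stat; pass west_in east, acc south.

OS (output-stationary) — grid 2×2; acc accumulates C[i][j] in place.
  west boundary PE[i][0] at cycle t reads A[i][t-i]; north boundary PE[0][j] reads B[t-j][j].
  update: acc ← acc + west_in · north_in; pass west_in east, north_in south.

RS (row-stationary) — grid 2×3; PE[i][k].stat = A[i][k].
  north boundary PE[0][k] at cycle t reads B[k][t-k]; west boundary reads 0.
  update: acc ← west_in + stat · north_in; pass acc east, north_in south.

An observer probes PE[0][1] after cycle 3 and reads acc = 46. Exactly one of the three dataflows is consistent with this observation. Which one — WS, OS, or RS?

dataflow = OS

Under WS (3×2), PE[0][1]:
  step 0 · PE0,1: acc=0; fwd→0 fwd↓0
  step 1 · PE0,1: acc=7; fwd→7 fwd↓7
  step 2 · PE0,1: acc=9; fwd→9 fwd↓9
  step 3 · PE0,1: acc=0; fwd→0 fwd↓0
Under OS (2×2), PE[0][1]:
  step 0 · PE0,1: acc=0; fwd→0 fwd↓0
  step 1 · PE0,1: acc=7; fwd→7 fwd↓1
  step 2 · PE0,1: acc=25; fwd→2 fwd↓9
  step 3 · PE0,1: acc=46; fwd→7 fwd↓3
Under RS (2×3), PE[0][1]:
  step 0 · PE0,1: acc=0; fwd→0 fwd↓0
  step 1 · PE0,1: acc=16; fwd→16 fwd↓1
  step 2 · PE0,1: acc=25; fwd→25 fwd↓9
  step 3 · PE0,1: acc=0; fwd→0 fwd↓0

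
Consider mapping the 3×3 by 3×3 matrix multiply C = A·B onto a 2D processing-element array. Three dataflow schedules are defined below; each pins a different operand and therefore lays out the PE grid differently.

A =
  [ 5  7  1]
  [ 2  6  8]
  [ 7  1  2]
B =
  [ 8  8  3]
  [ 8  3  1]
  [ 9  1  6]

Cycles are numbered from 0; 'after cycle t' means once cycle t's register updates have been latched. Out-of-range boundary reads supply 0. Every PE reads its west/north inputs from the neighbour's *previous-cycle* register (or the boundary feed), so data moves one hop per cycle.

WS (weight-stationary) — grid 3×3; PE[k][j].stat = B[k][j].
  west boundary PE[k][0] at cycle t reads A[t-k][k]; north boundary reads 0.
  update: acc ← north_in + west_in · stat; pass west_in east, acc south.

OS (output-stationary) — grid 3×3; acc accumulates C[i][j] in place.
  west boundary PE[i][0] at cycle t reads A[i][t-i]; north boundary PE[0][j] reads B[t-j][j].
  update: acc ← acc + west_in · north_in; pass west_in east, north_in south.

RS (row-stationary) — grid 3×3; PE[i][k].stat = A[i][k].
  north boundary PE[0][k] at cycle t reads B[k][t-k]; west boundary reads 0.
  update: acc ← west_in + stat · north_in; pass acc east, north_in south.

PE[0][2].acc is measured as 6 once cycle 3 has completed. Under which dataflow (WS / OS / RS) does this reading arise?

dataflow = WS

WS (3×3 grid), PE[0][2]:
  t=0 PE[0][2]: acc=0 h=0 v=0
  t=1 PE[0][2]: acc=0 h=0 v=0
  t=2 PE[0][2]: acc=15 h=5 v=15
  t=3 PE[0][2]: acc=6 h=2 v=6
OS (3×3 grid), PE[0][2]:
  t=0 PE[0][2]: acc=0 h=0 v=0
  t=1 PE[0][2]: acc=0 h=0 v=0
  t=2 PE[0][2]: acc=15 h=5 v=3
  t=3 PE[0][2]: acc=22 h=7 v=1
RS (3×3 grid), PE[0][2]:
  t=0 PE[0][2]: acc=0 h=0 v=0
  t=1 PE[0][2]: acc=0 h=0 v=0
  t=2 PE[0][2]: acc=105 h=105 v=9
  t=3 PE[0][2]: acc=62 h=62 v=1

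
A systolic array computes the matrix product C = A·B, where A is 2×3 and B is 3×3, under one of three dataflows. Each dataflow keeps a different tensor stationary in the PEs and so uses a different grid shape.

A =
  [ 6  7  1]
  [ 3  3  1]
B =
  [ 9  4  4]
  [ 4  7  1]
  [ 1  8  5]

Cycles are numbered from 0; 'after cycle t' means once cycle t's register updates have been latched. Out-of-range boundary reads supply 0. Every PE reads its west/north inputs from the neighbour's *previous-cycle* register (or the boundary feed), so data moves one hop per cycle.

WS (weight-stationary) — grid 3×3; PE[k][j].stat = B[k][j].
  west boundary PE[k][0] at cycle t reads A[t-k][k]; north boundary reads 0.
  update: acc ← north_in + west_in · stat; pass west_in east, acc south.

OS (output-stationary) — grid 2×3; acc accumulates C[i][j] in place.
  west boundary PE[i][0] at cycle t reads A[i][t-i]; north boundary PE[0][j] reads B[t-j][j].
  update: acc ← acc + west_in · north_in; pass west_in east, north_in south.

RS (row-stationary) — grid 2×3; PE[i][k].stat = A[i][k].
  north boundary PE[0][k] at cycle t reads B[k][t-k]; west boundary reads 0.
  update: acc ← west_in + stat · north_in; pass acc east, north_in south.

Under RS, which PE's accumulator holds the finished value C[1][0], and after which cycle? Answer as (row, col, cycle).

Under RS, C[1][0] lands at PE[1][2]:
  @0  [1,2]  acc 0  |  →0  ↓0
  @1  [1,2]  acc 0  |  →0  ↓0
  @2  [1,2]  acc 0  |  →0  ↓0
  @3  [1,2]  acc 40  |  →40  ↓1

(row, col, cycle) = (1, 2, 3)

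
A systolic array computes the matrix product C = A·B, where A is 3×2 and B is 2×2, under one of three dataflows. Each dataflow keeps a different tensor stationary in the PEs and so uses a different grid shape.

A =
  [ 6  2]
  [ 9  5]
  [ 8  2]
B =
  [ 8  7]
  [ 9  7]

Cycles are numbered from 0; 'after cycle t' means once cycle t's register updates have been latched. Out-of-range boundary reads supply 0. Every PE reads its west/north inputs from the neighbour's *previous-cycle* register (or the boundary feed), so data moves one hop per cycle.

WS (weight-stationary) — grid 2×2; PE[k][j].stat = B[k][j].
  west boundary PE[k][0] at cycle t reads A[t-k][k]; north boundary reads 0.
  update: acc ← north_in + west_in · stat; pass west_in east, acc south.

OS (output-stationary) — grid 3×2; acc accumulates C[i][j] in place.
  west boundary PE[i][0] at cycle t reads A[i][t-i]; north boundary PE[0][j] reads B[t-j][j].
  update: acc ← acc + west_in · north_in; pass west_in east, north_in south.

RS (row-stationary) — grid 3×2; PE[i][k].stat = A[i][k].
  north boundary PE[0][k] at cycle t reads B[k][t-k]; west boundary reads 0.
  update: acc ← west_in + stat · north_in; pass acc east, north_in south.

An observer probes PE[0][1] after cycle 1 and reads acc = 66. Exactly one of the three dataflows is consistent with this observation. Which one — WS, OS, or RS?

dataflow = RS

WS (2×2 grid), PE[0][1]:
  t=0 PE[0][1]: acc=0 h=0 v=0
  t=1 PE[0][1]: acc=42 h=6 v=42
OS (3×2 grid), PE[0][1]:
  t=0 PE[0][1]: acc=0 h=0 v=0
  t=1 PE[0][1]: acc=42 h=6 v=7
RS (3×2 grid), PE[0][1]:
  t=0 PE[0][1]: acc=0 h=0 v=0
  t=1 PE[0][1]: acc=66 h=66 v=9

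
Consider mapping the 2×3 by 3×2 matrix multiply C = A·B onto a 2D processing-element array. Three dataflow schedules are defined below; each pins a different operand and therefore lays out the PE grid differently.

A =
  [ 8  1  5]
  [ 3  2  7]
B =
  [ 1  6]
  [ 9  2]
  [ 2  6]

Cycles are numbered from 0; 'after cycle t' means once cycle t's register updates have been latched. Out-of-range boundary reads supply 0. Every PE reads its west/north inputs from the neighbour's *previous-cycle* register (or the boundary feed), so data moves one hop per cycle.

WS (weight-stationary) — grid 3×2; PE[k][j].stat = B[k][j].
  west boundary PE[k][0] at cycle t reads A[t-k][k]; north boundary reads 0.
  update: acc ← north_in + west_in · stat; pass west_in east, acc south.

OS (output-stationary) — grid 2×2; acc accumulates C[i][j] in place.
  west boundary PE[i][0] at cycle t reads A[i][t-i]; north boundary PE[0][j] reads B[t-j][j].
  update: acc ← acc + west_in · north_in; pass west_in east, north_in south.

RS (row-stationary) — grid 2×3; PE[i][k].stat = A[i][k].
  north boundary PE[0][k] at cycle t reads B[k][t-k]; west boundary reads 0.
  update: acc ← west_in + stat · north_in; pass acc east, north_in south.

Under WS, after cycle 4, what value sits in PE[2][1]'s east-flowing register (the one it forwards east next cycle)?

WS 3×2: PE[2][1] cycle-by-cycle (with neighbour feeds):
  0: (1,1).acc=0  regs=<0,0>
  0: (2,0).acc=0  regs=<0,0>
  0: (2,1).acc=0  regs=<0,0>
  1: (1,1).acc=0  regs=<0,0>
  1: (2,0).acc=0  regs=<0,0>
  1: (2,1).acc=0  regs=<0,0>
  2: (1,1).acc=50  regs=<1,50>
  2: (2,0).acc=27  regs=<5,27>
  2: (2,1).acc=0  regs=<0,0>
  3: (1,1).acc=22  regs=<2,22>
  3: (2,0).acc=35  regs=<7,35>
  3: (2,1).acc=80  regs=<5,80>
  4: (1,1).acc=0  regs=<0,0>
  4: (2,0).acc=0  regs=<0,0>
  4: (2,1).acc=64  regs=<7,64>

register = 7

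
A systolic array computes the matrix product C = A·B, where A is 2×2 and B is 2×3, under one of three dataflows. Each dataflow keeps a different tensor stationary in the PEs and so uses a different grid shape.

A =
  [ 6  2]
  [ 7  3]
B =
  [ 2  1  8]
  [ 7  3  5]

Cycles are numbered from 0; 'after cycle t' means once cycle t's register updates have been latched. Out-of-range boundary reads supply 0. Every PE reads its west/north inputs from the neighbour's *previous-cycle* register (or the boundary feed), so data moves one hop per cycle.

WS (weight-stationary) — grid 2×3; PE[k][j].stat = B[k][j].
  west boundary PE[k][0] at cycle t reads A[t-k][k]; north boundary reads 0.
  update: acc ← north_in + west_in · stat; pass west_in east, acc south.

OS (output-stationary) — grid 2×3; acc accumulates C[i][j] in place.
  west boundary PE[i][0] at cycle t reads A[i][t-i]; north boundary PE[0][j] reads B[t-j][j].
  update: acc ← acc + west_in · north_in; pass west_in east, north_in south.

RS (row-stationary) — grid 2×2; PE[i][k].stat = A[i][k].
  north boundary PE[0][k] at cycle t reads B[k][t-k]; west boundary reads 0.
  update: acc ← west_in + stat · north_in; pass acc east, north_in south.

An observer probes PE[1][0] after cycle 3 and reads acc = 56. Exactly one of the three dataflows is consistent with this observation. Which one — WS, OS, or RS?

dataflow = RS

Under WS (2×3), PE[1][0]:
  step 0 · PE1,0: acc=0; fwd→0 fwd↓0
  step 1 · PE1,0: acc=26; fwd→2 fwd↓26
  step 2 · PE1,0: acc=35; fwd→3 fwd↓35
  step 3 · PE1,0: acc=0; fwd→0 fwd↓0
Under OS (2×3), PE[1][0]:
  step 0 · PE1,0: acc=0; fwd→0 fwd↓0
  step 1 · PE1,0: acc=14; fwd→7 fwd↓2
  step 2 · PE1,0: acc=35; fwd→3 fwd↓7
  step 3 · PE1,0: acc=35; fwd→0 fwd↓0
Under RS (2×2), PE[1][0]:
  step 0 · PE1,0: acc=0; fwd→0 fwd↓0
  step 1 · PE1,0: acc=14; fwd→14 fwd↓2
  step 2 · PE1,0: acc=7; fwd→7 fwd↓1
  step 3 · PE1,0: acc=56; fwd→56 fwd↓8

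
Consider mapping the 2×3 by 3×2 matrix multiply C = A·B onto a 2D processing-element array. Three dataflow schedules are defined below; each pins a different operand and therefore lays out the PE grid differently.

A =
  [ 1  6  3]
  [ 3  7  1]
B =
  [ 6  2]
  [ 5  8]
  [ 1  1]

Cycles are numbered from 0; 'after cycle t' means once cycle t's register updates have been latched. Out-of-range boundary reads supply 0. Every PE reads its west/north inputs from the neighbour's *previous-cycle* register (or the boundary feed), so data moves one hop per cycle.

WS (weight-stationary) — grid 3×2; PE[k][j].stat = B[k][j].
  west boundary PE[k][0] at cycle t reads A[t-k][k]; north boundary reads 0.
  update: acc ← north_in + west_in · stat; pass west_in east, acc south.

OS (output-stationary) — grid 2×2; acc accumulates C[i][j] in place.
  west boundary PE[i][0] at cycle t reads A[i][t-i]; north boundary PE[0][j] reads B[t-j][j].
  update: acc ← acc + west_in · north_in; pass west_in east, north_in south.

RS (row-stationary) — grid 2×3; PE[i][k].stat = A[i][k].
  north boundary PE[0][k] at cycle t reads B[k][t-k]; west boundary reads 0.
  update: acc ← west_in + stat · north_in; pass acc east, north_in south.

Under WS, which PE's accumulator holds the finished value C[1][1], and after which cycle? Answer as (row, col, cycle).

(row, col, cycle) = (2, 1, 4)

Under WS, C[1][1] lands at PE[2][1]:
  @0  [2,1]  acc 0  |  →0  ↓0
  @1  [2,1]  acc 0  |  →0  ↓0
  @2  [2,1]  acc 0  |  →0  ↓0
  @3  [2,1]  acc 53  |  →3  ↓53
  @4  [2,1]  acc 63  |  →1  ↓63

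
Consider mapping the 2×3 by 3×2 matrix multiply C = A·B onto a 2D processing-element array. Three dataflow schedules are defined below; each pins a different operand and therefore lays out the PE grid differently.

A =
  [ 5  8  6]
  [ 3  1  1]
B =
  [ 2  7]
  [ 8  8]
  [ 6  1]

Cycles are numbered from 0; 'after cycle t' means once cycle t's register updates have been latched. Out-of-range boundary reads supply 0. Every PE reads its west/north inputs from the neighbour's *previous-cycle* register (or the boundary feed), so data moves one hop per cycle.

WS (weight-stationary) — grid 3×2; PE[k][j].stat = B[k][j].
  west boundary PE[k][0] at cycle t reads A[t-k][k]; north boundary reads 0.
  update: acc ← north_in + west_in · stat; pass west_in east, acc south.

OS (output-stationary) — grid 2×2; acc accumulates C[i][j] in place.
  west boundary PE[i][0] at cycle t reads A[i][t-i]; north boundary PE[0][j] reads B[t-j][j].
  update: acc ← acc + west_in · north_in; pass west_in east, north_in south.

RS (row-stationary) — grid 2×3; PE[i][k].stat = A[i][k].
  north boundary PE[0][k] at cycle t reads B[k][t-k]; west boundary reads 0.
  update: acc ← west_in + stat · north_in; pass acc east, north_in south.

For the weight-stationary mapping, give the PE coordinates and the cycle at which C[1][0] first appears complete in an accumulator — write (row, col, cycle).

(row, col, cycle) = (2, 0, 3)

WS — PE[2][0] is where C[1][0] collects:
  step 0 · PE2,0: acc=0; fwd→0 fwd↓0
  step 1 · PE2,0: acc=0; fwd→0 fwd↓0
  step 2 · PE2,0: acc=110; fwd→6 fwd↓110
  step 3 · PE2,0: acc=20; fwd→1 fwd↓20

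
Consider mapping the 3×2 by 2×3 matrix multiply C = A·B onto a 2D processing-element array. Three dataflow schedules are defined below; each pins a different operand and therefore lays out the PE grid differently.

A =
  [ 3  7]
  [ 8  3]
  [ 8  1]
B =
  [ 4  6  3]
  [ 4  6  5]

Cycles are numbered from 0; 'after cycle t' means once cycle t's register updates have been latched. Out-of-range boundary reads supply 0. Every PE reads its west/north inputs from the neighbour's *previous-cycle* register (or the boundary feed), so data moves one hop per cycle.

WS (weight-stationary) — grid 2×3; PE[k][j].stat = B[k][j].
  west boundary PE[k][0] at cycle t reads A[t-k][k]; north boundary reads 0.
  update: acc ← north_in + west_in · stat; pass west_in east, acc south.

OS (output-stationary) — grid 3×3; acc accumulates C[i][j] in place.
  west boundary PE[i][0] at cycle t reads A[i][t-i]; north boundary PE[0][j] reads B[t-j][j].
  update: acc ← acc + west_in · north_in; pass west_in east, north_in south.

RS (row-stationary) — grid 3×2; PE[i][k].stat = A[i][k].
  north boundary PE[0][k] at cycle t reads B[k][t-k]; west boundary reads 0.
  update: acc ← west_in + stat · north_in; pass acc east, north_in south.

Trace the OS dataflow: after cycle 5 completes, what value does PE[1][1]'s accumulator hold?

OS on a 3×3 grid — tracing PE[1][1] and its feeders:
  cycle 0: PE[0][1] → acc 0, east 0, south 0
  cycle 0: PE[1][0] → acc 0, east 0, south 0
  cycle 0: PE[1][1] → acc 0, east 0, south 0
  cycle 1: PE[0][1] → acc 18, east 3, south 6
  cycle 1: PE[1][0] → acc 32, east 8, south 4
  cycle 1: PE[1][1] → acc 0, east 0, south 0
  cycle 2: PE[0][1] → acc 60, east 7, south 6
  cycle 2: PE[1][0] → acc 44, east 3, south 4
  cycle 2: PE[1][1] → acc 48, east 8, south 6
  cycle 3: PE[0][1] → acc 60, east 0, south 0
  cycle 3: PE[1][0] → acc 44, east 0, south 0
  cycle 3: PE[1][1] → acc 66, east 3, south 6
  cycle 4: PE[0][1] → acc 60, east 0, south 0
  cycle 4: PE[1][0] → acc 44, east 0, south 0
  cycle 4: PE[1][1] → acc 66, east 0, south 0
  cycle 5: PE[0][1] → acc 60, east 0, south 0
  cycle 5: PE[1][0] → acc 44, east 0, south 0
  cycle 5: PE[1][1] → acc 66, east 0, south 0

PE[1][1].acc = 66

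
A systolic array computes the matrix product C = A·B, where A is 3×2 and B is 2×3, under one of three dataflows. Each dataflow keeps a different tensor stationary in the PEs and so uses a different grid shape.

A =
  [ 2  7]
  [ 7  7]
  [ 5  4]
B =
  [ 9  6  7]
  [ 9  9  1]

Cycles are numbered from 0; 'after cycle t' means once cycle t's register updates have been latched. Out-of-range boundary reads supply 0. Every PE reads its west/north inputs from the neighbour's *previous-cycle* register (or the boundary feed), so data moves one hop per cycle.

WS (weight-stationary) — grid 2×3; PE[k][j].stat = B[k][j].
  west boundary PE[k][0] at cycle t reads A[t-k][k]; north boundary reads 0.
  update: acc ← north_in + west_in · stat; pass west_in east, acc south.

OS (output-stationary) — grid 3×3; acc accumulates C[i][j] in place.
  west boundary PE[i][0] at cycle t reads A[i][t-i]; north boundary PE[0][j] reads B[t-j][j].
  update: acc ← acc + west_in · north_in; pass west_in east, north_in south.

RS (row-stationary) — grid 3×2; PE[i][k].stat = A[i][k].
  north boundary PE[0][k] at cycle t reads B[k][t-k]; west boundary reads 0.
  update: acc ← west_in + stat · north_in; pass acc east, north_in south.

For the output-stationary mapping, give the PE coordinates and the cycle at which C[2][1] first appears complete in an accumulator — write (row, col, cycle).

(row, col, cycle) = (2, 1, 4)

OS — PE[2][1] is where C[2][1] collects:
  c0 r2c1: 0 / 0 / 0
  c1 r2c1: 0 / 0 / 0
  c2 r2c1: 0 / 0 / 0
  c3 r2c1: 30 / 5 / 6
  c4 r2c1: 66 / 4 / 9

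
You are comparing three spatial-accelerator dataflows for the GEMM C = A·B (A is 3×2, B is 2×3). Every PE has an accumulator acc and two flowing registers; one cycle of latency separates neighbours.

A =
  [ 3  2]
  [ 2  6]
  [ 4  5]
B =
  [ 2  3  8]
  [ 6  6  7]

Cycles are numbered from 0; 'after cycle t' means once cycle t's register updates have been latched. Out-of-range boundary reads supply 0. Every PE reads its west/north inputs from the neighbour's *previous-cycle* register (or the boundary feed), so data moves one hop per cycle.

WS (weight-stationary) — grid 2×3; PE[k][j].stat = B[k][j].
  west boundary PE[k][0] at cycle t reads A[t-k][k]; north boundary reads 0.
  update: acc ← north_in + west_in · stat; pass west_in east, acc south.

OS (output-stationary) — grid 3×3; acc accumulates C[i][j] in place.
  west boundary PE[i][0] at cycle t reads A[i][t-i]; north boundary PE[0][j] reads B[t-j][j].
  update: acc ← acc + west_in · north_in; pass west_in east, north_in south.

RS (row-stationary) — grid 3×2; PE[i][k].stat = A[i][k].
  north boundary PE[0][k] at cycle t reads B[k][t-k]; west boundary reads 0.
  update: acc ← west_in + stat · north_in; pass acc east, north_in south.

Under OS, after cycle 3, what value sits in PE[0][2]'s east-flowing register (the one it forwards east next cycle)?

Tracing OS — 3×3 array, target PE[0][2]:
  [0] (0,1) acc=0 (h:0 v:0)
  [0] (0,2) acc=0 (h:0 v:0)
  [1] (0,1) acc=9 (h:3 v:3)
  [1] (0,2) acc=0 (h:0 v:0)
  [2] (0,1) acc=21 (h:2 v:6)
  [2] (0,2) acc=24 (h:3 v:8)
  [3] (0,1) acc=21 (h:0 v:0)
  [3] (0,2) acc=38 (h:2 v:7)

register = 2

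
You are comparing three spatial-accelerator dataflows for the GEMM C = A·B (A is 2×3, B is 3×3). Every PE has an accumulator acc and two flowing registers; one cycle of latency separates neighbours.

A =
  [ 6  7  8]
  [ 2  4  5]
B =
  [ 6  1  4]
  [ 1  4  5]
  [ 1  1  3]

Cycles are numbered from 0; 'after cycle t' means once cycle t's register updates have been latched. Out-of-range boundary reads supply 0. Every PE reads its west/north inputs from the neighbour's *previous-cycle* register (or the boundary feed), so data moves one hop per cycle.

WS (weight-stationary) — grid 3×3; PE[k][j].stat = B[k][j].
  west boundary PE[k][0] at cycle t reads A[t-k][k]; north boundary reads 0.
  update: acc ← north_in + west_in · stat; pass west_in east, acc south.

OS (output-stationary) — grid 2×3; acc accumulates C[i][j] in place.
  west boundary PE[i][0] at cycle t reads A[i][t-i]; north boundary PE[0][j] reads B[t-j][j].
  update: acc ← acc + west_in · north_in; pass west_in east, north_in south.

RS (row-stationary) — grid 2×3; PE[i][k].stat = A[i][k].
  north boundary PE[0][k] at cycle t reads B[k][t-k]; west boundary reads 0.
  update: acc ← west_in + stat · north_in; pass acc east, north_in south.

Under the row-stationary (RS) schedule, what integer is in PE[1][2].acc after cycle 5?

Tracing RS — 2×3 array, target PE[1][2]:
  0: (0,2).acc=0  regs=<0,0>
  0: (1,1).acc=0  regs=<0,0>
  0: (1,2).acc=0  regs=<0,0>
  1: (0,2).acc=0  regs=<0,0>
  1: (1,1).acc=0  regs=<0,0>
  1: (1,2).acc=0  regs=<0,0>
  2: (0,2).acc=51  regs=<51,1>
  2: (1,1).acc=16  regs=<16,1>
  2: (1,2).acc=0  regs=<0,0>
  3: (0,2).acc=42  regs=<42,1>
  3: (1,1).acc=18  regs=<18,4>
  3: (1,2).acc=21  regs=<21,1>
  4: (0,2).acc=83  regs=<83,3>
  4: (1,1).acc=28  regs=<28,5>
  4: (1,2).acc=23  regs=<23,1>
  5: (0,2).acc=0  regs=<0,0>
  5: (1,1).acc=0  regs=<0,0>
  5: (1,2).acc=43  regs=<43,3>

PE[1][2].acc = 43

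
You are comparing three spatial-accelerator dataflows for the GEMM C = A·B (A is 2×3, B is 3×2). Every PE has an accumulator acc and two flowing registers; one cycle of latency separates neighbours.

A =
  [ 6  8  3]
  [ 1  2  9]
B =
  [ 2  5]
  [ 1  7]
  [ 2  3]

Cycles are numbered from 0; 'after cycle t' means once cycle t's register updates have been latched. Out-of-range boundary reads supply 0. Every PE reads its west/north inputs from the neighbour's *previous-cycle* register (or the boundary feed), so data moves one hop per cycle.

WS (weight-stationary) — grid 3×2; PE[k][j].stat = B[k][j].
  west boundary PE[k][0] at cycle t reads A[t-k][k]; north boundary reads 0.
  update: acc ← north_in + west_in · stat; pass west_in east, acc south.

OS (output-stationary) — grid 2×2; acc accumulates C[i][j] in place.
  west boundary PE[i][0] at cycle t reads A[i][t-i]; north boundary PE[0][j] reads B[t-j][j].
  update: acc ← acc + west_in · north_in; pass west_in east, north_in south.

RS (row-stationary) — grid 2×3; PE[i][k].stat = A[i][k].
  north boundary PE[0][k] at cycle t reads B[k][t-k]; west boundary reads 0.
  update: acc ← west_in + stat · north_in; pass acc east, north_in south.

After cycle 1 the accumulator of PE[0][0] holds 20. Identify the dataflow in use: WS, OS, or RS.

Under WS (3×2), PE[0][0]:
  [0] (0,0) acc=12 (h:6 v:12)
  [1] (0,0) acc=2 (h:1 v:2)
Under OS (2×2), PE[0][0]:
  [0] (0,0) acc=12 (h:6 v:2)
  [1] (0,0) acc=20 (h:8 v:1)
Under RS (2×3), PE[0][0]:
  [0] (0,0) acc=12 (h:12 v:2)
  [1] (0,0) acc=30 (h:30 v:5)

dataflow = OS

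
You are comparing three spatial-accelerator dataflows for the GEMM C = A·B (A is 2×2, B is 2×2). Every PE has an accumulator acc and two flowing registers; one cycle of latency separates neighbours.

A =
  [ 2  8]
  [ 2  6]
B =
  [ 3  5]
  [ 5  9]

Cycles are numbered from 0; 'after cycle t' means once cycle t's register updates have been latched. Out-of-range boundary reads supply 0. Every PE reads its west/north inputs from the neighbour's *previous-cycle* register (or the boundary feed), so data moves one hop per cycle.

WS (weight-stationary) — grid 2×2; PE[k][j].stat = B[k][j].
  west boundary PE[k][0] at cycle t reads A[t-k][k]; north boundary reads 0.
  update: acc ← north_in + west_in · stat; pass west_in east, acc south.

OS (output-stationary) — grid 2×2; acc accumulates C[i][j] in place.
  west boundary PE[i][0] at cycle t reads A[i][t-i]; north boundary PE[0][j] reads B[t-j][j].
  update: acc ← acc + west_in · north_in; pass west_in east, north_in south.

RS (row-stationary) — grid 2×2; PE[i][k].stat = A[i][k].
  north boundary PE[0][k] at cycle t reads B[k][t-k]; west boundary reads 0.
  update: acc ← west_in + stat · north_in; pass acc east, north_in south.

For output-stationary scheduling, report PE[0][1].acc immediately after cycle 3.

PE[0][1].acc = 82

Tracing OS — 2×2 array, target PE[0][1]:
  0: (0,0).acc=6  regs=<2,3>
  0: (0,1).acc=0  regs=<0,0>
  1: (0,0).acc=46  regs=<8,5>
  1: (0,1).acc=10  regs=<2,5>
  2: (0,0).acc=46  regs=<0,0>
  2: (0,1).acc=82  regs=<8,9>
  3: (0,0).acc=46  regs=<0,0>
  3: (0,1).acc=82  regs=<0,0>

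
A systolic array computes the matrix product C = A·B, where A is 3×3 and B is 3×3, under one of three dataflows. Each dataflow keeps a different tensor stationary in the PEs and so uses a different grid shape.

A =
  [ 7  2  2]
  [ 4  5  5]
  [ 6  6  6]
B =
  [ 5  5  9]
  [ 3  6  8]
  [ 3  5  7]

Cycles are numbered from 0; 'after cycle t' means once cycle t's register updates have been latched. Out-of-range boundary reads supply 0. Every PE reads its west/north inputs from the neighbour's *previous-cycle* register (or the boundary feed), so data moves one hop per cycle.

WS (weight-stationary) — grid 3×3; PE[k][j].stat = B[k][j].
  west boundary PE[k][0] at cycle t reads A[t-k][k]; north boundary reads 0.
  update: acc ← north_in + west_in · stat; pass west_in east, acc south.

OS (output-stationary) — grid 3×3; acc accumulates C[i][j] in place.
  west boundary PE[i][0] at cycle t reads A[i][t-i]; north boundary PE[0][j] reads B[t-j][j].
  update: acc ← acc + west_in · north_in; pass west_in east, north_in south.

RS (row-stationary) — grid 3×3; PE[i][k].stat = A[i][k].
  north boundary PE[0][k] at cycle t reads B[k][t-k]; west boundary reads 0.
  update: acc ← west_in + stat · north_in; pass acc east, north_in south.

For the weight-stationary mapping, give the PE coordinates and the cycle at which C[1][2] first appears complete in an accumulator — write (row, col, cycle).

WS — PE[2][2] is where C[1][2] collects:
  [0] (2,2) acc=0 (h:0 v:0)
  [1] (2,2) acc=0 (h:0 v:0)
  [2] (2,2) acc=0 (h:0 v:0)
  [3] (2,2) acc=0 (h:0 v:0)
  [4] (2,2) acc=93 (h:2 v:93)
  [5] (2,2) acc=111 (h:5 v:111)

(row, col, cycle) = (2, 2, 5)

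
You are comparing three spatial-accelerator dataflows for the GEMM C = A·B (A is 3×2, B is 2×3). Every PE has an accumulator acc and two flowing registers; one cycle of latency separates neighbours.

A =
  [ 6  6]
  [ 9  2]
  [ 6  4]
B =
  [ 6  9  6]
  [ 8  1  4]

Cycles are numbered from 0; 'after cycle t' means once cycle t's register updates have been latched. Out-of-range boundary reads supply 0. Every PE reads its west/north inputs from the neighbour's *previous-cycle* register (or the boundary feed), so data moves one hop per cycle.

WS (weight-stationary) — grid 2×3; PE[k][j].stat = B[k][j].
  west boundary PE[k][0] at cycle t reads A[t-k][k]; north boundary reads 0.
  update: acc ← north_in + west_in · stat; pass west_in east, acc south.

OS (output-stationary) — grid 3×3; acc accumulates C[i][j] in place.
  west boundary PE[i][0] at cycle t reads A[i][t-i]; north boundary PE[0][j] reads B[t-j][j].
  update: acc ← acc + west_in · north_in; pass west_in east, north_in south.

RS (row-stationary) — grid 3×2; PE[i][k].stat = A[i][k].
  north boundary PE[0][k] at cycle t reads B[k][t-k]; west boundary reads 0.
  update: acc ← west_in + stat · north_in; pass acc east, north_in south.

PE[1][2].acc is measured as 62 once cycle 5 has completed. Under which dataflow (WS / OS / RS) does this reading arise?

WS [2×3] PE[1][2] across cycles:
  [0] (1,2) acc=0 (h:0 v:0)
  [1] (1,2) acc=0 (h:0 v:0)
  [2] (1,2) acc=0 (h:0 v:0)
  [3] (1,2) acc=60 (h:6 v:60)
  [4] (1,2) acc=62 (h:2 v:62)
  [5] (1,2) acc=52 (h:4 v:52)
OS [3×3] PE[1][2] across cycles:
  [0] (1,2) acc=0 (h:0 v:0)
  [1] (1,2) acc=0 (h:0 v:0)
  [2] (1,2) acc=0 (h:0 v:0)
  [3] (1,2) acc=54 (h:9 v:6)
  [4] (1,2) acc=62 (h:2 v:4)
  [5] (1,2) acc=62 (h:0 v:0)
RS (3×2): PE[1][2] does not exist.

dataflow = OS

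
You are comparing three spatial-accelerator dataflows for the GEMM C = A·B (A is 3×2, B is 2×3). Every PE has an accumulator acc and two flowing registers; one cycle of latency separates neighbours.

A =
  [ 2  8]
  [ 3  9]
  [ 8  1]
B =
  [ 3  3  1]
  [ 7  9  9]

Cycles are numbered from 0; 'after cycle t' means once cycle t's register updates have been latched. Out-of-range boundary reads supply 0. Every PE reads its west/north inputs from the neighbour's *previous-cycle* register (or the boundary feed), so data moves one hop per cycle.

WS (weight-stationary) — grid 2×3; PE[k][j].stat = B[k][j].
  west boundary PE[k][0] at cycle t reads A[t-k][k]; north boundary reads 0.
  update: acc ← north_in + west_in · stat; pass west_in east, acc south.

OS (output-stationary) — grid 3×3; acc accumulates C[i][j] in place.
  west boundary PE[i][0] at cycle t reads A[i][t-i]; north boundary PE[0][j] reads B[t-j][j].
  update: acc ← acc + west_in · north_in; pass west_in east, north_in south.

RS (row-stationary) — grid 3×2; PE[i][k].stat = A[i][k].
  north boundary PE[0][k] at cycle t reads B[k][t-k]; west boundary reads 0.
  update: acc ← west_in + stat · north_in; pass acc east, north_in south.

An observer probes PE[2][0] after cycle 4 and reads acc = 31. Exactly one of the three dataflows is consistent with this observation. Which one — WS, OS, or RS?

— WS: 2×3 array has no PE[2][0].
Under OS (3×3), PE[2][0]:
  c0 r2c0: 0 / 0 / 0
  c1 r2c0: 0 / 0 / 0
  c2 r2c0: 24 / 8 / 3
  c3 r2c0: 31 / 1 / 7
  c4 r2c0: 31 / 0 / 0
Under RS (3×2), PE[2][0]:
  c0 r2c0: 0 / 0 / 0
  c1 r2c0: 0 / 0 / 0
  c2 r2c0: 24 / 24 / 3
  c3 r2c0: 24 / 24 / 3
  c4 r2c0: 8 / 8 / 1

dataflow = OS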